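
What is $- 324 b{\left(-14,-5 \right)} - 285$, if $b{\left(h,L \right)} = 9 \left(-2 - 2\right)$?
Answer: $11379$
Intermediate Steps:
$b{\left(h,L \right)} = -36$ ($b{\left(h,L \right)} = 9 \left(-4\right) = -36$)
$- 324 b{\left(-14,-5 \right)} - 285 = \left(-324\right) \left(-36\right) - 285 = 11664 - 285 = 11379$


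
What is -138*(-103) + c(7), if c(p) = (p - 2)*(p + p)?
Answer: 14284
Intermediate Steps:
c(p) = 2*p*(-2 + p) (c(p) = (-2 + p)*(2*p) = 2*p*(-2 + p))
-138*(-103) + c(7) = -138*(-103) + 2*7*(-2 + 7) = 14214 + 2*7*5 = 14214 + 70 = 14284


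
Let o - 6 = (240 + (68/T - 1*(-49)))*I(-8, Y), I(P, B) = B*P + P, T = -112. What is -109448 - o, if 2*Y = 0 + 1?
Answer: -741953/7 ≈ -1.0599e+5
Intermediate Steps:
Y = 1/2 (Y = (0 + 1)/2 = (1/2)*1 = 1/2 ≈ 0.50000)
I(P, B) = P + B*P
o = -24183/7 (o = 6 + (240 + (68/(-112) - 1*(-49)))*(-8*(1 + 1/2)) = 6 + (240 + (68*(-1/112) + 49))*(-8*3/2) = 6 + (240 + (-17/28 + 49))*(-12) = 6 + (240 + 1355/28)*(-12) = 6 + (8075/28)*(-12) = 6 - 24225/7 = -24183/7 ≈ -3454.7)
-109448 - o = -109448 - 1*(-24183/7) = -109448 + 24183/7 = -741953/7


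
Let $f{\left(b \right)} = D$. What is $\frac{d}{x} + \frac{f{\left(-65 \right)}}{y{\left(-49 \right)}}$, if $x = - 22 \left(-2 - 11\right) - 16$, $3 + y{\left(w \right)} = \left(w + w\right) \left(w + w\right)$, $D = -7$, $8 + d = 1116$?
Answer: $\frac{5318009}{1296135} \approx 4.103$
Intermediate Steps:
$d = 1108$ ($d = -8 + 1116 = 1108$)
$f{\left(b \right)} = -7$
$y{\left(w \right)} = -3 + 4 w^{2}$ ($y{\left(w \right)} = -3 + \left(w + w\right) \left(w + w\right) = -3 + 2 w 2 w = -3 + 4 w^{2}$)
$x = 270$ ($x = \left(-22\right) \left(-13\right) - 16 = 286 - 16 = 270$)
$\frac{d}{x} + \frac{f{\left(-65 \right)}}{y{\left(-49 \right)}} = \frac{1108}{270} - \frac{7}{-3 + 4 \left(-49\right)^{2}} = 1108 \cdot \frac{1}{270} - \frac{7}{-3 + 4 \cdot 2401} = \frac{554}{135} - \frac{7}{-3 + 9604} = \frac{554}{135} - \frac{7}{9601} = \frac{5318009}{1296135}$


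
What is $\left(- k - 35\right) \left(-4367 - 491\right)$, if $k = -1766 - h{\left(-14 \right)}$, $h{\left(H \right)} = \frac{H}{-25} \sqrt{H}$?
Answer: $-8409198 - \frac{68012 i \sqrt{14}}{25} \approx -8.4092 \cdot 10^{6} - 10179.0 i$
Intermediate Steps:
$h{\left(H \right)} = - \frac{H^{\frac{3}{2}}}{25}$ ($h{\left(H \right)} = H \left(- \frac{1}{25}\right) \sqrt{H} = - \frac{H}{25} \sqrt{H} = - \frac{H^{\frac{3}{2}}}{25}$)
$k = -1766 - \frac{14 i \sqrt{14}}{25}$ ($k = -1766 - - \frac{\left(-14\right)^{\frac{3}{2}}}{25} = -1766 - - \frac{\left(-14\right) i \sqrt{14}}{25} = -1766 - \frac{14 i \sqrt{14}}{25} \approx -1766.0 - 2.0953 i$)
$\left(- k - 35\right) \left(-4367 - 491\right) = \left(- (-1766 - \frac{14 i \sqrt{14}}{25}) - 35\right) \left(-4367 - 491\right) = \left(\left(1766 + \frac{14 i \sqrt{14}}{25}\right) - 35\right) \left(-4858\right) = \left(1731 + \frac{14 i \sqrt{14}}{25}\right) \left(-4858\right) = -8409198 - \frac{68012 i \sqrt{14}}{25}$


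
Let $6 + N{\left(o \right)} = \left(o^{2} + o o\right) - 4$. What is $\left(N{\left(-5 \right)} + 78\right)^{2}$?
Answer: $13924$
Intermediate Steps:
$N{\left(o \right)} = -10 + 2 o^{2}$ ($N{\left(o \right)} = -6 - \left(4 - o^{2} - o o\right) = -6 + \left(\left(o^{2} + o^{2}\right) - 4\right) = -6 + \left(2 o^{2} - 4\right) = -6 + \left(-4 + 2 o^{2}\right) = -10 + 2 o^{2}$)
$\left(N{\left(-5 \right)} + 78\right)^{2} = \left(\left(-10 + 2 \left(-5\right)^{2}\right) + 78\right)^{2} = \left(\left(-10 + 2 \cdot 25\right) + 78\right)^{2} = \left(\left(-10 + 50\right) + 78\right)^{2} = \left(40 + 78\right)^{2} = 118^{2} = 13924$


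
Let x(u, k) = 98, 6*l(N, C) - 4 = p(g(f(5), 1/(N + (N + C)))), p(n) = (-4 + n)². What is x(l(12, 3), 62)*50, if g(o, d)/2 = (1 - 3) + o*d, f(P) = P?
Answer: 4900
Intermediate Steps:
g(o, d) = -4 + 2*d*o (g(o, d) = 2*((1 - 3) + o*d) = 2*(-2 + d*o) = -4 + 2*d*o)
l(N, C) = ⅔ + (-8 + 10/(C + 2*N))²/6 (l(N, C) = ⅔ + (-4 + (-4 + 2*5/(N + (N + C))))²/6 = ⅔ + (-4 + (-4 + 2*5/(N + (C + N))))²/6 = ⅔ + (-4 + (-4 + 2*5/(C + 2*N)))²/6 = ⅔ + (-4 + (-4 + 10/(C + 2*N)))²/6 = ⅔ + (-8 + 10/(C + 2*N))²/6)
x(l(12, 3), 62)*50 = 98*50 = 4900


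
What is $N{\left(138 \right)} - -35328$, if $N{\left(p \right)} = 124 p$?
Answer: $52440$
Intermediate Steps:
$N{\left(138 \right)} - -35328 = 124 \cdot 138 - -35328 = 17112 + 35328 = 52440$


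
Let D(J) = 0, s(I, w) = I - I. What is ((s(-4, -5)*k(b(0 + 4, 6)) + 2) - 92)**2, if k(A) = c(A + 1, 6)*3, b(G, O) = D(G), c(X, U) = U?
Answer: 8100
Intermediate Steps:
s(I, w) = 0
b(G, O) = 0
k(A) = 18 (k(A) = 6*3 = 18)
((s(-4, -5)*k(b(0 + 4, 6)) + 2) - 92)**2 = ((0*18 + 2) - 92)**2 = ((0 + 2) - 92)**2 = (2 - 92)**2 = (-90)**2 = 8100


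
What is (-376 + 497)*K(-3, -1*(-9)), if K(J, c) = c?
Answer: 1089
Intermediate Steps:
(-376 + 497)*K(-3, -1*(-9)) = (-376 + 497)*(-1*(-9)) = 121*9 = 1089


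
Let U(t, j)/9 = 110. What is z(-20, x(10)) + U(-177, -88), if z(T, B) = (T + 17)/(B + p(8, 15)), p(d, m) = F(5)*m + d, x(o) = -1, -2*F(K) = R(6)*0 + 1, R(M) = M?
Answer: 996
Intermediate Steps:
F(K) = -½ (F(K) = -(6*0 + 1)/2 = -(0 + 1)/2 = -½*1 = -½)
U(t, j) = 990 (U(t, j) = 9*110 = 990)
p(d, m) = d - m/2 (p(d, m) = -m/2 + d = d - m/2)
z(T, B) = (17 + T)/(½ + B) (z(T, B) = (T + 17)/(B + (8 - ½*15)) = (17 + T)/(B + (8 - 15/2)) = (17 + T)/(B + ½) = (17 + T)/(½ + B))
z(-20, x(10)) + U(-177, -88) = 2*(17 - 20)/(1 + 2*(-1)) + 990 = 2*(-3)/(1 - 2) + 990 = 2*(-3)/(-1) + 990 = 2*(-1)*(-3) + 990 = 6 + 990 = 996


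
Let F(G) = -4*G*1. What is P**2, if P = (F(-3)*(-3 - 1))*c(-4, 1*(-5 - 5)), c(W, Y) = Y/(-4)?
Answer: 14400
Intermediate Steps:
c(W, Y) = -Y/4 (c(W, Y) = Y*(-1/4) = -Y/4)
F(G) = -4*G
P = -120 (P = ((-4*(-3))*(-3 - 1))*(-(-5 - 5)/4) = (12*(-4))*(-(-10)/4) = -(-12)*(-10) = -48*5/2 = -120)
P**2 = (-120)**2 = 14400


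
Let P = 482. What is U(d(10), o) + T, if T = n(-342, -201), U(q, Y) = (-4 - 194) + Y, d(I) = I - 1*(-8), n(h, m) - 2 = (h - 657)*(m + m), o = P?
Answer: 401884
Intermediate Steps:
o = 482
n(h, m) = 2 + 2*m*(-657 + h) (n(h, m) = 2 + (h - 657)*(m + m) = 2 + (-657 + h)*(2*m) = 2 + 2*m*(-657 + h))
d(I) = 8 + I (d(I) = I + 8 = 8 + I)
U(q, Y) = -198 + Y
T = 401600 (T = 2 - 1314*(-201) + 2*(-342)*(-201) = 2 + 264114 + 137484 = 401600)
U(d(10), o) + T = (-198 + 482) + 401600 = 284 + 401600 = 401884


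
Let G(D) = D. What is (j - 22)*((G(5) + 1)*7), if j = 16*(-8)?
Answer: -6300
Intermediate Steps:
j = -128
(j - 22)*((G(5) + 1)*7) = (-128 - 22)*((5 + 1)*7) = -900*7 = -150*42 = -6300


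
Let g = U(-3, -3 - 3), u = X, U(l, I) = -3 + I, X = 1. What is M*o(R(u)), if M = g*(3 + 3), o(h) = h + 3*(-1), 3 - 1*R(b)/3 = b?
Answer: -162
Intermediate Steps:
u = 1
g = -9 (g = -3 + (-3 - 3) = -3 - 6 = -9)
R(b) = 9 - 3*b
o(h) = -3 + h (o(h) = h - 3 = -3 + h)
M = -54 (M = -9*(3 + 3) = -9*6 = -54)
M*o(R(u)) = -54*(-3 + (9 - 3*1)) = -54*(-3 + (9 - 3)) = -54*(-3 + 6) = -54*3 = -162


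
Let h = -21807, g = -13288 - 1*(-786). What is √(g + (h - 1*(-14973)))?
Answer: 2*I*√4834 ≈ 139.05*I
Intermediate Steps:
g = -12502 (g = -13288 + 786 = -12502)
√(g + (h - 1*(-14973))) = √(-12502 + (-21807 - 1*(-14973))) = √(-12502 + (-21807 + 14973)) = √(-12502 - 6834) = √(-19336) = 2*I*√4834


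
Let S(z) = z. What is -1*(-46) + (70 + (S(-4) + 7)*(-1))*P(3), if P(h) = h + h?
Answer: 448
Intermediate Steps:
P(h) = 2*h
-1*(-46) + (70 + (S(-4) + 7)*(-1))*P(3) = -1*(-46) + (70 + (-4 + 7)*(-1))*(2*3) = 46 + (70 + 3*(-1))*6 = 46 + (70 - 3)*6 = 46 + 67*6 = 46 + 402 = 448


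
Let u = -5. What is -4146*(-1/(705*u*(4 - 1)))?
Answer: -1382/3525 ≈ -0.39206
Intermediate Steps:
-4146*(-1/(705*u*(4 - 1))) = -4146*1/(3525*(4 - 1)) = -4146/((47*(3*(-5)))*(-15)) = -4146/((47*(-15))*(-15)) = -4146/((-705*(-15))) = -4146/10575 = -4146*1/10575 = -1382/3525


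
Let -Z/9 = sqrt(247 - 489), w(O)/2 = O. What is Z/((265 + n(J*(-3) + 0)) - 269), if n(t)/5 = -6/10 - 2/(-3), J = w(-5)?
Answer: 27*I*sqrt(2) ≈ 38.184*I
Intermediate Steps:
w(O) = 2*O
J = -10 (J = 2*(-5) = -10)
Z = -99*I*sqrt(2) (Z = -9*sqrt(247 - 489) = -99*I*sqrt(2) ≈ -140.01*I)
n(t) = 1/3 (n(t) = 5*(-6/10 - 2/(-3)) = 5*(-6*1/10 - 2*(-1/3)) = 5*(-3/5 + 2/3) = 5*(1/15) = 1/3)
Z/((265 + n(J*(-3) + 0)) - 269) = (-99*I*sqrt(2))/((265 + 1/3) - 269) = (-99*I*sqrt(2))/(796/3 - 269) = (-99*I*sqrt(2))/(-11/3) = -99*I*sqrt(2)*(-3/11) = 27*I*sqrt(2)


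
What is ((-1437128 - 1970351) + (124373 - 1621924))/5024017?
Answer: -4905030/5024017 ≈ -0.97632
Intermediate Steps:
((-1437128 - 1970351) + (124373 - 1621924))/5024017 = (-3407479 - 1497551)*(1/5024017) = -4905030*1/5024017 = -4905030/5024017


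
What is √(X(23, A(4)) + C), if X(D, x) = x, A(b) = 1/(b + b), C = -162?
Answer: I*√2590/4 ≈ 12.723*I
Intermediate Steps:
A(b) = 1/(2*b)
√(X(23, A(4)) + C) = √((½)/4 - 162) = √((½)*(¼) - 162) = √(⅛ - 162) = √(-1295/8) = I*√2590/4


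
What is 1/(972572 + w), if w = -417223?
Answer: 1/555349 ≈ 1.8007e-6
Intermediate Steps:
1/(972572 + w) = 1/(972572 - 417223) = 1/555349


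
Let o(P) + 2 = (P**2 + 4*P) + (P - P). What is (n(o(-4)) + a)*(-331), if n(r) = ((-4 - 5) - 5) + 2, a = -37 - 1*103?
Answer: 50312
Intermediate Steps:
a = -140 (a = -37 - 103 = -140)
o(P) = -2 + P**2 + 4*P (o(P) = -2 + ((P**2 + 4*P) + (P - P)) = -2 + ((P**2 + 4*P) + 0) = -2 + (P**2 + 4*P) = -2 + P**2 + 4*P)
n(r) = -12 (n(r) = (-9 - 5) + 2 = -14 + 2 = -12)
(n(o(-4)) + a)*(-331) = (-12 - 140)*(-331) = -152*(-331) = 50312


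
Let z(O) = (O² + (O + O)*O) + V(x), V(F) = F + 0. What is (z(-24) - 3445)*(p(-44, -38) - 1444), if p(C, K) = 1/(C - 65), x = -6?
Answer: 271195031/109 ≈ 2.4880e+6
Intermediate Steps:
p(C, K) = 1/(-65 + C)
V(F) = F
z(O) = -6 + 3*O² (z(O) = (O² + (O + O)*O) - 6 = (O² + (2*O)*O) - 6 = (O² + 2*O²) - 6 = 3*O² - 6 = -6 + 3*O²)
(z(-24) - 3445)*(p(-44, -38) - 1444) = ((-6 + 3*(-24)²) - 3445)*(1/(-65 - 44) - 1444) = ((-6 + 3*576) - 3445)*(1/(-109) - 1444) = ((-6 + 1728) - 3445)*(-1/109 - 1444) = (1722 - 3445)*(-157397/109) = -1723*(-157397/109) = 271195031/109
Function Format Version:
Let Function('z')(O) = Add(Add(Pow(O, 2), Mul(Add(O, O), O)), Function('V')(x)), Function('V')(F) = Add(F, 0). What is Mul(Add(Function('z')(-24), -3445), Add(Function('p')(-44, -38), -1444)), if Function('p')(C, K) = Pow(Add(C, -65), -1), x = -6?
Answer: Rational(271195031, 109) ≈ 2.4880e+6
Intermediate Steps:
Function('p')(C, K) = Pow(Add(-65, C), -1)
Function('V')(F) = F
Function('z')(O) = Add(-6, Mul(3, Pow(O, 2))) (Function('z')(O) = Add(Add(Pow(O, 2), Mul(Add(O, O), O)), -6) = Add(Add(Pow(O, 2), Mul(Mul(2, O), O)), -6) = Add(Add(Pow(O, 2), Mul(2, Pow(O, 2))), -6) = Add(Mul(3, Pow(O, 2)), -6) = Add(-6, Mul(3, Pow(O, 2))))
Mul(Add(Function('z')(-24), -3445), Add(Function('p')(-44, -38), -1444)) = Mul(Add(Add(-6, Mul(3, Pow(-24, 2))), -3445), Add(Pow(Add(-65, -44), -1), -1444)) = Mul(Add(Add(-6, Mul(3, 576)), -3445), Add(Pow(-109, -1), -1444)) = Mul(Add(Add(-6, 1728), -3445), Add(Rational(-1, 109), -1444)) = Mul(Add(1722, -3445), Rational(-157397, 109)) = Mul(-1723, Rational(-157397, 109)) = Rational(271195031, 109)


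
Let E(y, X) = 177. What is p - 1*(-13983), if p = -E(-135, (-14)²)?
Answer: 13806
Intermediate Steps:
p = -177 (p = -1*177 = -177)
p - 1*(-13983) = -177 - 1*(-13983) = -177 + 13983 = 13806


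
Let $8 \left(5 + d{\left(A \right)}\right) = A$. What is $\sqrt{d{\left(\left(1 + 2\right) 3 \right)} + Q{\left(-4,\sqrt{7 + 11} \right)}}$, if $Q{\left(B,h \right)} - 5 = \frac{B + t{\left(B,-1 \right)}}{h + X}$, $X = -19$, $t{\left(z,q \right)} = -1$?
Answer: $\frac{\sqrt{422 - 54 \sqrt{2}}}{4 \sqrt{19 - 3 \sqrt{2}}} \approx 1.2099$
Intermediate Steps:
$d{\left(A \right)} = -5 + \frac{A}{8}$
$Q{\left(B,h \right)} = 5 + \frac{-1 + B}{-19 + h}$ ($Q{\left(B,h \right)} = 5 + \frac{B - 1}{h - 19} = 5 + \frac{-1 + B}{-19 + h}$)
$\sqrt{d{\left(\left(1 + 2\right) 3 \right)} + Q{\left(-4,\sqrt{7 + 11} \right)}} = \sqrt{\left(-5 + \frac{\left(1 + 2\right) 3}{8}\right) + \frac{-96 - 4 + 5 \sqrt{7 + 11}}{-19 + \sqrt{7 + 11}}} = \sqrt{\left(-5 + \frac{3 \cdot 3}{8}\right) + \frac{-96 - 4 + 5 \sqrt{18}}{-19 + \sqrt{18}}} = \sqrt{\left(-5 + \frac{1}{8} \cdot 9\right) + \frac{-96 - 4 + 5 \cdot 3 \sqrt{2}}{-19 + 3 \sqrt{2}}} = \sqrt{\left(-5 + \frac{9}{8}\right) + \frac{-96 - 4 + 15 \sqrt{2}}{-19 + 3 \sqrt{2}}} = \sqrt{- \frac{31}{8} + \frac{-100 + 15 \sqrt{2}}{-19 + 3 \sqrt{2}}}$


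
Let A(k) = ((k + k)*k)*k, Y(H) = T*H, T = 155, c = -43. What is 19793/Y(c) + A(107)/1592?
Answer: 8149156367/5305340 ≈ 1536.0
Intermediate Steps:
Y(H) = 155*H
A(k) = 2*k³ (A(k) = ((2*k)*k)*k = (2*k²)*k = 2*k³)
19793/Y(c) + A(107)/1592 = 19793/((155*(-43))) + (2*107³)/1592 = 19793/(-6665) + (2*1225043)*(1/1592) = 19793*(-1/6665) + 2450086*(1/1592) = -19793/6665 + 1225043/796 = 8149156367/5305340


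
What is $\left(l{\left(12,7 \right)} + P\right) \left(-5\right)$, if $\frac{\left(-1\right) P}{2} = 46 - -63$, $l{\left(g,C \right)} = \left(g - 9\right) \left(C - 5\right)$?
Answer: $1060$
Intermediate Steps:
$l{\left(g,C \right)} = \left(-9 + g\right) \left(-5 + C\right)$
$P = -218$ ($P = - 2 \left(46 - -63\right) = - 2 \left(46 + 63\right) = \left(-2\right) 109 = -218$)
$\left(l{\left(12,7 \right)} + P\right) \left(-5\right) = \left(\left(45 - 63 - 60 + 7 \cdot 12\right) - 218\right) \left(-5\right) = \left(\left(45 - 63 - 60 + 84\right) - 218\right) \left(-5\right) = \left(6 - 218\right) \left(-5\right) = \left(-212\right) \left(-5\right) = 1060$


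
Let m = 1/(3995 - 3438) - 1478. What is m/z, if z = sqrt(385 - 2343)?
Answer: 823245*I*sqrt(1958)/1090606 ≈ 33.402*I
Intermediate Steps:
z = I*sqrt(1958) (z = sqrt(-1958) = I*sqrt(1958) ≈ 44.249*I)
m = -823245/557 (m = 1/557 - 1478 = -823245/557 ≈ -1478.0)
m/z = -823245*(-I*sqrt(1958)/1958)/557 = -(-823245)*I*sqrt(1958)/1090606 = 823245*I*sqrt(1958)/1090606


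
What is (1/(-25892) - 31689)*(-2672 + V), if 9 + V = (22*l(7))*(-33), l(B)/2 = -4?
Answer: -2565677198803/25892 ≈ -9.9091e+7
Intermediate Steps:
l(B) = -8 (l(B) = 2*(-4) = -8)
V = 5799 (V = -9 + (22*(-8))*(-33) = -9 - 176*(-33) = -9 + 5808 = 5799)
(1/(-25892) - 31689)*(-2672 + V) = (1/(-25892) - 31689)*(-2672 + 5799) = (-1/25892 - 31689)*3127 = -820491589/25892*3127 = -2565677198803/25892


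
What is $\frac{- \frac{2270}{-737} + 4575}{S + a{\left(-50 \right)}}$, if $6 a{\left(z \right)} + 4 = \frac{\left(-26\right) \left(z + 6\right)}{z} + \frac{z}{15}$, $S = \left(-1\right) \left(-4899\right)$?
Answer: $\frac{759160125}{811541654} \approx 0.93545$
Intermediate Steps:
$S = 4899$
$a{\left(z \right)} = - \frac{2}{3} + \frac{z}{90} + \frac{-156 - 26 z}{6 z}$ ($a{\left(z \right)} = - \frac{2}{3} + \frac{\frac{\left(-26\right) \left(z + 6\right)}{z} + \frac{z}{15}}{6} = - \frac{2}{3} + \frac{\frac{\left(-26\right) \left(6 + z\right)}{z} + z \frac{1}{15}}{6} = - \frac{2}{3} + \frac{\frac{-156 - 26 z}{z} + \frac{z}{15}}{6} = - \frac{2}{3} + \frac{\frac{z}{15} + \frac{-156 - 26 z}{z}}{6} = - \frac{2}{3} + \left(\frac{z}{90} + \frac{-156 - 26 z}{6 z}\right) = - \frac{2}{3} + \frac{z}{90} + \frac{-156 - 26 z}{6 z}$)
$\frac{- \frac{2270}{-737} + 4575}{S + a{\left(-50 \right)}} = \frac{- \frac{2270}{-737} + 4575}{4899 - \left(\frac{50}{9} - \frac{13}{25}\right)} = \frac{\left(-2270\right) \left(- \frac{1}{737}\right) + 4575}{4899 - \frac{1133}{225}} = \frac{\frac{2270}{737} + 4575}{4899 - \frac{1133}{225}} = \frac{3374045}{737 \left(4899 - \frac{1133}{225}\right)} = \frac{3374045}{737 \cdot \frac{1101142}{225}} = \frac{3374045}{737} \cdot \frac{225}{1101142} = \frac{759160125}{811541654}$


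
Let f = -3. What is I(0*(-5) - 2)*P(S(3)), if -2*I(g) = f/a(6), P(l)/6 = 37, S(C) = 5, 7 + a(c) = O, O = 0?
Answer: -333/7 ≈ -47.571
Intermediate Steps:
a(c) = -7 (a(c) = -7 + 0 = -7)
P(l) = 222 (P(l) = 6*37 = 222)
I(g) = -3/14 (I(g) = -(-3)/(2*(-7)) = -(-3)*(-1)/(2*7) = -½*3/7 = -3/14)
I(0*(-5) - 2)*P(S(3)) = -3/14*222 = -333/7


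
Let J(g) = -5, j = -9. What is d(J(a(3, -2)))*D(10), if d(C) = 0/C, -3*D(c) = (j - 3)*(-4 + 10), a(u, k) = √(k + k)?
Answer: 0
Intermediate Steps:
a(u, k) = √2*√k (a(u, k) = √(2*k) = √2*√k)
D(c) = 24 (D(c) = -(-9 - 3)*(-4 + 10)/3 = -(-4)*6 = -⅓*(-72) = 24)
d(C) = 0
d(J(a(3, -2)))*D(10) = 0*24 = 0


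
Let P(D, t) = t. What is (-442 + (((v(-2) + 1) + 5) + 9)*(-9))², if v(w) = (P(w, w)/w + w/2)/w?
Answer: 332929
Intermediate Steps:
v(w) = (1 + w/2)/w (v(w) = (w/w + w/2)/w = (1 + w*(½))/w = (1 + w/2)/w)
(-442 + (((v(-2) + 1) + 5) + 9)*(-9))² = (-442 + ((((½)*(2 - 2)/(-2) + 1) + 5) + 9)*(-9))² = (-442 + ((((½)*(-½)*0 + 1) + 5) + 9)*(-9))² = (-442 + (((0 + 1) + 5) + 9)*(-9))² = (-442 + ((1 + 5) + 9)*(-9))² = (-442 + (6 + 9)*(-9))² = (-442 + 15*(-9))² = (-442 - 135)² = (-577)² = 332929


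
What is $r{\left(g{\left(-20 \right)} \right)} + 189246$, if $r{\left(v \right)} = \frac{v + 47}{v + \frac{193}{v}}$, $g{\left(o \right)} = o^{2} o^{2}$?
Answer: $\frac{4844723244044478}{25600000193} \approx 1.8925 \cdot 10^{5}$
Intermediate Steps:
$g{\left(o \right)} = o^{4}$
$r{\left(v \right)} = \frac{47 + v}{v + \frac{193}{v}}$
$r{\left(g{\left(-20 \right)} \right)} + 189246 = \frac{\left(-20\right)^{4} \left(47 + \left(-20\right)^{4}\right)}{193 + \left(\left(-20\right)^{4}\right)^{2}} + 189246 = \frac{160000 \left(47 + 160000\right)}{193 + 160000^{2}} + 189246 = 160000 \frac{1}{193 + 25600000000} \cdot 160047 + 189246 = 160000 \cdot \frac{1}{25600000193} \cdot 160047 + 189246 = \frac{25607520000}{25600000193} + 189246 = \frac{4844723244044478}{25600000193}$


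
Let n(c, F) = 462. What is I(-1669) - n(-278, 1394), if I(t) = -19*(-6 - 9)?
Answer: -177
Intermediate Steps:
I(t) = 285 (I(t) = -19*(-15) = 285)
I(-1669) - n(-278, 1394) = 285 - 1*462 = 285 - 462 = -177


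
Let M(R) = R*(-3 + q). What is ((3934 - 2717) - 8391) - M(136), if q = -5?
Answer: -6086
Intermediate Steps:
M(R) = -8*R (M(R) = R*(-3 - 5) = R*(-8) = -8*R)
((3934 - 2717) - 8391) - M(136) = ((3934 - 2717) - 8391) - (-8)*136 = (1217 - 8391) - 1*(-1088) = -7174 + 1088 = -6086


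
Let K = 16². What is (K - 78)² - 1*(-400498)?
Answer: 432182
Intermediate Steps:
K = 256
(K - 78)² - 1*(-400498) = (256 - 78)² - 1*(-400498) = 178² + 400498 = 31684 + 400498 = 432182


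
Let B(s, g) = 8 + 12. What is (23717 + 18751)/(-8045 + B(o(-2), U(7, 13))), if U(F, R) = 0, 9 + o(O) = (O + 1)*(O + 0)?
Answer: -14156/2675 ≈ -5.2920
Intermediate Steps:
o(O) = -9 + O*(1 + O) (o(O) = -9 + (O + 1)*(O + 0) = -9 + (1 + O)*O = -9 + O*(1 + O))
B(s, g) = 20
(23717 + 18751)/(-8045 + B(o(-2), U(7, 13))) = (23717 + 18751)/(-8045 + 20) = 42468/(-8025) = 42468*(-1/8025) = -14156/2675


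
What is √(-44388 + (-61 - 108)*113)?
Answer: I*√63485 ≈ 251.96*I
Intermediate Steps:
√(-44388 + (-61 - 108)*113) = √(-44388 - 169*113) = √(-44388 - 19097) = √(-63485) = I*√63485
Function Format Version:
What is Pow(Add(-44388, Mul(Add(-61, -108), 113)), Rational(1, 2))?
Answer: Mul(I, Pow(63485, Rational(1, 2))) ≈ Mul(251.96, I)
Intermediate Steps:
Pow(Add(-44388, Mul(Add(-61, -108), 113)), Rational(1, 2)) = Pow(Add(-44388, Mul(-169, 113)), Rational(1, 2)) = Pow(Add(-44388, -19097), Rational(1, 2)) = Pow(-63485, Rational(1, 2)) = Mul(I, Pow(63485, Rational(1, 2)))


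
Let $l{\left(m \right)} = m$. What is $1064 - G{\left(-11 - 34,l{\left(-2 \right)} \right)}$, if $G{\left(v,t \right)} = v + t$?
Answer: $1111$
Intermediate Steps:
$G{\left(v,t \right)} = t + v$
$1064 - G{\left(-11 - 34,l{\left(-2 \right)} \right)} = 1064 - \left(-2 - 45\right) = 1064 - -47 = 1064 + 47 = 1111$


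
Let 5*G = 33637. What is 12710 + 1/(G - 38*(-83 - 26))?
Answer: 690750375/54347 ≈ 12710.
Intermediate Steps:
G = 33637/5 (G = (1/5)*33637 = 33637/5 ≈ 6727.4)
12710 + 1/(G - 38*(-83 - 26)) = 12710 + 1/(33637/5 - 38*(-83 - 26)) = 12710 + 1/(33637/5 - 38*(-109)) = 12710 + 1/(33637/5 + 4142) = 12710 + 1/(54347/5) = 12710 + 5/54347 = 690750375/54347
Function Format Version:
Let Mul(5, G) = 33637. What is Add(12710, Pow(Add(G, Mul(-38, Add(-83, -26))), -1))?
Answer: Rational(690750375, 54347) ≈ 12710.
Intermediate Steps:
G = Rational(33637, 5) (G = Mul(Rational(1, 5), 33637) = Rational(33637, 5) ≈ 6727.4)
Add(12710, Pow(Add(G, Mul(-38, Add(-83, -26))), -1)) = Add(12710, Pow(Add(Rational(33637, 5), Mul(-38, Add(-83, -26))), -1)) = Add(12710, Pow(Add(Rational(33637, 5), Mul(-38, -109)), -1)) = Add(12710, Pow(Add(Rational(33637, 5), 4142), -1)) = Add(12710, Pow(Rational(54347, 5), -1)) = Add(12710, Rational(5, 54347)) = Rational(690750375, 54347)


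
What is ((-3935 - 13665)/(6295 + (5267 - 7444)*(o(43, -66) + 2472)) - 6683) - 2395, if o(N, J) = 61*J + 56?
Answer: -29661846998/3267441 ≈ -9078.0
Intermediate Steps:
o(N, J) = 56 + 61*J
((-3935 - 13665)/(6295 + (5267 - 7444)*(o(43, -66) + 2472)) - 6683) - 2395 = ((-3935 - 13665)/(6295 + (5267 - 7444)*((56 + 61*(-66)) + 2472)) - 6683) - 2395 = (-17600/(6295 - 2177*((56 - 4026) + 2472)) - 6683) - 2395 = (-17600/(6295 - 2177*(-3970 + 2472)) - 6683) - 2395 = (-17600/(6295 - 2177*(-1498)) - 6683) - 2395 = (-17600/(6295 + 3261146) - 6683) - 2395 = (-17600/3267441 - 6683) - 2395 = -21836325803/3267441 - 2395 = -29661846998/3267441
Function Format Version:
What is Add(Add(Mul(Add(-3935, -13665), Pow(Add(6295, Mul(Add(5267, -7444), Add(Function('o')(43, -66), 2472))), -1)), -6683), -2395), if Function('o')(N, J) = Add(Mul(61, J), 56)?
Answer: Rational(-29661846998, 3267441) ≈ -9078.0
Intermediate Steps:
Function('o')(N, J) = Add(56, Mul(61, J))
Add(Add(Mul(Add(-3935, -13665), Pow(Add(6295, Mul(Add(5267, -7444), Add(Function('o')(43, -66), 2472))), -1)), -6683), -2395) = Add(Add(Mul(Add(-3935, -13665), Pow(Add(6295, Mul(Add(5267, -7444), Add(Add(56, Mul(61, -66)), 2472))), -1)), -6683), -2395) = Add(Add(Mul(-17600, Pow(Add(6295, Mul(-2177, Add(Add(56, -4026), 2472))), -1)), -6683), -2395) = Add(Add(Mul(-17600, Pow(Add(6295, Mul(-2177, Add(-3970, 2472))), -1)), -6683), -2395) = Add(Add(Mul(-17600, Pow(Add(6295, Mul(-2177, -1498)), -1)), -6683), -2395) = Add(Add(Mul(-17600, Pow(Add(6295, 3261146), -1)), -6683), -2395) = Add(Add(Mul(-17600, Pow(3267441, -1)), -6683), -2395) = Add(Add(Mul(-17600, Rational(1, 3267441)), -6683), -2395) = Add(Add(Rational(-17600, 3267441), -6683), -2395) = Add(Rational(-21836325803, 3267441), -2395) = Rational(-29661846998, 3267441)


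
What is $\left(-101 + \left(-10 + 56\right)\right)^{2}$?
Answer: $3025$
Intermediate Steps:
$\left(-101 + \left(-10 + 56\right)\right)^{2} = \left(-101 + 46\right)^{2} = \left(-55\right)^{2} = 3025$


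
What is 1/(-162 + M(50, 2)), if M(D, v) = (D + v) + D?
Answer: -1/60 ≈ -0.016667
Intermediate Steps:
M(D, v) = v + 2*D
1/(-162 + M(50, 2)) = 1/(-162 + (2 + 2*50)) = 1/(-162 + (2 + 100)) = 1/(-162 + 102) = 1/(-60) = -1/60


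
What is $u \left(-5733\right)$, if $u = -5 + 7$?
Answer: $-11466$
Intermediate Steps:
$u = 2$
$u \left(-5733\right) = 2 \left(-5733\right) = -11466$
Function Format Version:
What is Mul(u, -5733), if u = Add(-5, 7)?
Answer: -11466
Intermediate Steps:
u = 2
Mul(u, -5733) = Mul(2, -5733) = -11466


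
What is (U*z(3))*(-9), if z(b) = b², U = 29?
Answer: -2349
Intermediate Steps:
(U*z(3))*(-9) = (29*3²)*(-9) = (29*9)*(-9) = 261*(-9) = -2349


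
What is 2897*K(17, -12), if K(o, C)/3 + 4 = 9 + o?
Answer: 191202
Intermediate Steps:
K(o, C) = 15 + 3*o (K(o, C) = -12 + 3*(9 + o) = -12 + (27 + 3*o) = 15 + 3*o)
2897*K(17, -12) = 2897*(15 + 3*17) = 2897*(15 + 51) = 2897*66 = 191202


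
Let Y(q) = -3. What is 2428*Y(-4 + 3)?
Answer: -7284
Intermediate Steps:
2428*Y(-4 + 3) = 2428*(-3) = -7284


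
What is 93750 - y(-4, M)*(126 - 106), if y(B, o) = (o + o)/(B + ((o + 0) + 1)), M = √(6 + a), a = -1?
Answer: 93800 + 30*√5 ≈ 93867.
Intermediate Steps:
M = √5 (M = √(6 - 1) = √5 ≈ 2.2361)
y(B, o) = 2*o/(1 + B + o) (y(B, o) = (2*o)/(B + (o + 1)) = (2*o)/(B + (1 + o)) = (2*o)/(1 + B + o) = 2*o/(1 + B + o))
93750 - y(-4, M)*(126 - 106) = 93750 - 2*√5/(1 - 4 + √5)*(126 - 106) = 93750 - 2*√5/(-3 + √5)*20 = 93750 - 40*√5/(-3 + √5)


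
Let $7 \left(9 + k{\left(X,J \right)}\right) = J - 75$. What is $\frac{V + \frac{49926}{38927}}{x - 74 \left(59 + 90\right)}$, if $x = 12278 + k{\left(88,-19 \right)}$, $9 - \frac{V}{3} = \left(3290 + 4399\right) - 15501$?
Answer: $\frac{304464709}{15954509} \approx 19.083$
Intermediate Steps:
$V = 23463$ ($V = 27 - 3 \left(\left(3290 + 4399\right) - 15501\right) = 27 - 3 \left(7689 - 15501\right) = 27 - -23436 = 27 + 23436 = 23463$)
$k{\left(X,J \right)} = - \frac{138}{7} + \frac{J}{7}$ ($k{\left(X,J \right)} = -9 + \frac{J - 75}{7} = -9 + \frac{-75 + J}{7} = -9 + \left(- \frac{75}{7} + \frac{J}{7}\right) = - \frac{138}{7} + \frac{J}{7}$)
$x = \frac{85789}{7}$ ($x = 12278 + \left(- \frac{138}{7} + \frac{1}{7} \left(-19\right)\right) = 12278 - \frac{157}{7} = \frac{85789}{7} \approx 12256.0$)
$\frac{V + \frac{49926}{38927}}{x - 74 \left(59 + 90\right)} = \frac{23463 + \frac{49926}{38927}}{\frac{85789}{7} - 74 \left(59 + 90\right)} = \frac{23463 + 49926 \cdot \frac{1}{38927}}{\frac{85789}{7} - 11026} = \frac{23463 + \frac{49926}{38927}}{\frac{85789}{7} - 11026} = \frac{913394127}{38927 \cdot \frac{8607}{7}} = \frac{913394127}{38927} \cdot \frac{7}{8607} = \frac{304464709}{15954509}$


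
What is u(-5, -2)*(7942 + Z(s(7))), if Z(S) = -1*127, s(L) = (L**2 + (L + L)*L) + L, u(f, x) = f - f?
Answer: 0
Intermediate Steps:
u(f, x) = 0
s(L) = L + 3*L**2 (s(L) = (L**2 + (2*L)*L) + L = (L**2 + 2*L**2) + L = 3*L**2 + L = L + 3*L**2)
Z(S) = -127
u(-5, -2)*(7942 + Z(s(7))) = 0*(7942 - 127) = 0*7815 = 0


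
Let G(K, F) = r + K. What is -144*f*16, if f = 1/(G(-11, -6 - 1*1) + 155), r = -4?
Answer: -576/35 ≈ -16.457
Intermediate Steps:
G(K, F) = -4 + K
f = 1/140 (f = 1/((-4 - 11) + 155) = 1/(-15 + 155) = 1/140 ≈ 0.0071429)
-144*f*16 = -144*1/140*16 = -36/35*16 = -576/35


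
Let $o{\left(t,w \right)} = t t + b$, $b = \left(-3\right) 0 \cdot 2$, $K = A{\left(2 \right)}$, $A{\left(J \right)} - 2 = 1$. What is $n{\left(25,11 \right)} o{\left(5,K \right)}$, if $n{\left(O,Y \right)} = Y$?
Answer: $275$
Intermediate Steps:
$A{\left(J \right)} = 3$ ($A{\left(J \right)} = 2 + 1 = 3$)
$K = 3$
$b = 0$ ($b = 0 \cdot 2 = 0$)
$o{\left(t,w \right)} = t^{2}$ ($o{\left(t,w \right)} = t t + 0 = t^{2} + 0 = t^{2}$)
$n{\left(25,11 \right)} o{\left(5,K \right)} = 11 \cdot 5^{2} = 11 \cdot 25 = 275$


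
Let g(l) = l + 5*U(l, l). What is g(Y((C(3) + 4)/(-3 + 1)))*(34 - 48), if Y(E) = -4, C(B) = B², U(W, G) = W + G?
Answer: 616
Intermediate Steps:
U(W, G) = G + W
g(l) = 11*l (g(l) = l + 5*(l + l) = l + 5*(2*l) = l + 10*l = 11*l)
g(Y((C(3) + 4)/(-3 + 1)))*(34 - 48) = (11*(-4))*(34 - 48) = -44*(-14) = 616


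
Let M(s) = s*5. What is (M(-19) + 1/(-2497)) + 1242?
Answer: 2864058/2497 ≈ 1147.0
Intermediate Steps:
M(s) = 5*s
(M(-19) + 1/(-2497)) + 1242 = (5*(-19) + 1/(-2497)) + 1242 = (-95 - 1/2497) + 1242 = -237216/2497 + 1242 = 2864058/2497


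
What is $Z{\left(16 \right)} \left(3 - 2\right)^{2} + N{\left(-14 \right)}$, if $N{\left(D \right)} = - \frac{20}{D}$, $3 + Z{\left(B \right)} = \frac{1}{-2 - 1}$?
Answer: $- \frac{40}{21} \approx -1.9048$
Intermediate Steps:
$Z{\left(B \right)} = - \frac{10}{3}$ ($Z{\left(B \right)} = -3 + \frac{1}{-2 - 1} = -3 + \frac{1}{-3} = -3 - \frac{1}{3} = - \frac{10}{3}$)
$Z{\left(16 \right)} \left(3 - 2\right)^{2} + N{\left(-14 \right)} = - \frac{10 \left(3 - 2\right)^{2}}{3} - \frac{20}{-14} = - \frac{10 \cdot 1^{2}}{3} - - \frac{10}{7} = \left(- \frac{10}{3}\right) 1 + \frac{10}{7} = - \frac{10}{3} + \frac{10}{7} = - \frac{40}{21}$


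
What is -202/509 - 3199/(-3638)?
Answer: 893415/1851742 ≈ 0.48247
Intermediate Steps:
-202/509 - 3199/(-3638) = -202*1/509 - 3199*(-1/3638) = -202/509 + 3199/3638 = 893415/1851742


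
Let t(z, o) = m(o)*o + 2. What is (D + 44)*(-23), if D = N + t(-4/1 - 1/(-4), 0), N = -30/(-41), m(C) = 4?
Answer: -44068/41 ≈ -1074.8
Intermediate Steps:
N = 30/41 (N = -30*(-1/41) = 30/41 ≈ 0.73171)
t(z, o) = 2 + 4*o (t(z, o) = 4*o + 2 = 2 + 4*o)
D = 112/41 (D = 30/41 + (2 + 4*0) = 30/41 + (2 + 0) = 30/41 + 2 = 112/41 ≈ 2.7317)
(D + 44)*(-23) = (112/41 + 44)*(-23) = (1916/41)*(-23) = -44068/41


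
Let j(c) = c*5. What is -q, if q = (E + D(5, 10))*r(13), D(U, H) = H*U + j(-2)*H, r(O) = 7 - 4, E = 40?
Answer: 30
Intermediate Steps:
j(c) = 5*c
r(O) = 3
D(U, H) = -10*H + H*U (D(U, H) = H*U + (5*(-2))*H = H*U - 10*H = -10*H + H*U)
q = -30 (q = (40 + 10*(-10 + 5))*3 = (40 + 10*(-5))*3 = (40 - 50)*3 = -10*3 = -30)
-q = -1*(-30) = 30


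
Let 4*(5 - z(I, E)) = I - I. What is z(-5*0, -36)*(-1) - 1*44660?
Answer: -44665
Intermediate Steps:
z(I, E) = 5 (z(I, E) = 5 - (I - I)/4 = 5 - ¼*0 = 5 + 0 = 5)
z(-5*0, -36)*(-1) - 1*44660 = 5*(-1) - 1*44660 = -5 - 44660 = -44665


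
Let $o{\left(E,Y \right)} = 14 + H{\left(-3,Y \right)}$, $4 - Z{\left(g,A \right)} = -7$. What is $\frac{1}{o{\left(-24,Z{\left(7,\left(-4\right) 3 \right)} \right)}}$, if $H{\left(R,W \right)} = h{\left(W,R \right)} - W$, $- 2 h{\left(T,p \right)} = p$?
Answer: $\frac{2}{9} \approx 0.22222$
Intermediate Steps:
$h{\left(T,p \right)} = - \frac{p}{2}$
$H{\left(R,W \right)} = - W - \frac{R}{2}$ ($H{\left(R,W \right)} = - \frac{R}{2} - W = - W - \frac{R}{2}$)
$Z{\left(g,A \right)} = 11$ ($Z{\left(g,A \right)} = 4 - -7 = 4 + 7 = 11$)
$o{\left(E,Y \right)} = \frac{31}{2} - Y$ ($o{\left(E,Y \right)} = 14 - \left(- \frac{3}{2} + Y\right) = \frac{31}{2} - Y$)
$\frac{1}{o{\left(-24,Z{\left(7,\left(-4\right) 3 \right)} \right)}} = \frac{1}{\frac{31}{2} - 11} = \frac{1}{\frac{9}{2}} = \frac{2}{9}$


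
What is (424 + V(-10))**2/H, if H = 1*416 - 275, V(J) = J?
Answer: 57132/47 ≈ 1215.6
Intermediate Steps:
H = 141 (H = 416 - 275 = 141)
(424 + V(-10))**2/H = (424 - 10)**2/141 = 414**2*(1/141) = 171396*(1/141) = 57132/47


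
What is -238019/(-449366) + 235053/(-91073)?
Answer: -83947722011/40925109718 ≈ -2.0513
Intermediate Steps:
-238019/(-449366) + 235053/(-91073) = -238019*(-1/449366) + 235053*(-1/91073) = 238019/449366 - 235053/91073 = -83947722011/40925109718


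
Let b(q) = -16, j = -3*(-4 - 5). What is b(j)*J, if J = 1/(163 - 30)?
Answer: -16/133 ≈ -0.12030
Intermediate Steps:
j = 27 (j = -3*(-9) = 27)
J = 1/133 ≈ 0.0075188
b(j)*J = -16*1/133 = -16/133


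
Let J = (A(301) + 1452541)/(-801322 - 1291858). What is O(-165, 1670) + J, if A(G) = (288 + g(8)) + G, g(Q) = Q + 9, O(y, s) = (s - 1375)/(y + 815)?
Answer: -6541149/27211340 ≈ -0.24038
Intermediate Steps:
O(y, s) = (-1375 + s)/(815 + y)
g(Q) = 9 + Q
A(G) = 305 + G (A(G) = (288 + (9 + 8)) + G = (288 + 17) + G = 305 + G)
J = -1453147/2093180 (J = ((305 + 301) + 1452541)/(-801322 - 1291858) = (606 + 1452541)/(-2093180) = 1453147*(-1/2093180) = -1453147/2093180 ≈ -0.69423)
O(-165, 1670) + J = (-1375 + 1670)/(815 - 165) - 1453147/2093180 = 295/650 - 1453147/2093180 = (1/650)*295 - 1453147/2093180 = 59/130 - 1453147/2093180 = -6541149/27211340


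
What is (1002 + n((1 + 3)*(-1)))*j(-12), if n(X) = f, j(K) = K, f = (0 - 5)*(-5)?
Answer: -12324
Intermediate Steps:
f = 25 (f = -5*(-5) = 25)
n(X) = 25
(1002 + n((1 + 3)*(-1)))*j(-12) = (1002 + 25)*(-12) = 1027*(-12) = -12324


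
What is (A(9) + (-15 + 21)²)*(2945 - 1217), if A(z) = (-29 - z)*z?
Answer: -528768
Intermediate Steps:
A(z) = z*(-29 - z)
(A(9) + (-15 + 21)²)*(2945 - 1217) = (-1*9*(29 + 9) + (-15 + 21)²)*(2945 - 1217) = (-1*9*38 + 6²)*1728 = (-342 + 36)*1728 = -306*1728 = -528768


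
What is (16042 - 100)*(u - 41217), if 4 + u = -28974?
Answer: -1119048690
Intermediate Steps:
u = -28978 (u = -4 - 28974 = -28978)
(16042 - 100)*(u - 41217) = (16042 - 100)*(-28978 - 41217) = 15942*(-70195) = -1119048690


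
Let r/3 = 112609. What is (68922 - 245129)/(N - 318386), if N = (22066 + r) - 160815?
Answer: 176207/119308 ≈ 1.4769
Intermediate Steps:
r = 337827 (r = 3*112609 = 337827)
N = 199078 (N = (22066 + 337827) - 160815 = 359893 - 160815 = 199078)
(68922 - 245129)/(N - 318386) = (68922 - 245129)/(199078 - 318386) = -176207/(-119308) = -176207*(-1/119308) = 176207/119308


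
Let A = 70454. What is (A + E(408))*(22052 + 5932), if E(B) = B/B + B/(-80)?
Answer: 9857350008/5 ≈ 1.9715e+9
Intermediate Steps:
E(B) = 1 - B/80 (E(B) = 1 + B*(-1/80) = 1 - B/80)
(A + E(408))*(22052 + 5932) = (70454 + (1 - 1/80*408))*(22052 + 5932) = (70454 + (1 - 51/10))*27984 = (70454 - 41/10)*27984 = (704499/10)*27984 = 9857350008/5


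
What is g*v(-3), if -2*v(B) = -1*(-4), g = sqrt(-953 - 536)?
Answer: -2*I*sqrt(1489) ≈ -77.175*I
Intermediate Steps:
g = I*sqrt(1489) (g = sqrt(-1489) = I*sqrt(1489) ≈ 38.588*I)
v(B) = -2 (v(B) = -(-1)*(-4)/2 = -1/2*4 = -2)
g*v(-3) = (I*sqrt(1489))*(-2) = -2*I*sqrt(1489)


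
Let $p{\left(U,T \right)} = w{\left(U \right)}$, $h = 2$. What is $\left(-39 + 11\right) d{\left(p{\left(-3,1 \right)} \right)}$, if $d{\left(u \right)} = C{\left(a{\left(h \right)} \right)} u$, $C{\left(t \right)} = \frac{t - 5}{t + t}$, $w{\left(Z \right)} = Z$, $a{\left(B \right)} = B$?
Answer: $-63$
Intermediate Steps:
$p{\left(U,T \right)} = U$
$C{\left(t \right)} = \frac{-5 + t}{2 t}$
$d{\left(u \right)} = - \frac{3 u}{4}$ ($d{\left(u \right)} = \frac{-5 + 2}{2 \cdot 2} u = \frac{1}{2} \cdot \frac{1}{2} \left(-3\right) u = - \frac{3 u}{4}$)
$\left(-39 + 11\right) d{\left(p{\left(-3,1 \right)} \right)} = \left(-39 + 11\right) \left(\left(- \frac{3}{4}\right) \left(-3\right)\right) = \left(-28\right) \frac{9}{4} = -63$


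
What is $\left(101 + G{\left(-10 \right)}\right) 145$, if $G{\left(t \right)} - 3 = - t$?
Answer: $16530$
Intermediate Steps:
$G{\left(t \right)} = 3 - t$
$\left(101 + G{\left(-10 \right)}\right) 145 = \left(101 + \left(3 - -10\right)\right) 145 = \left(101 + \left(3 + 10\right)\right) 145 = \left(101 + 13\right) 145 = 114 \cdot 145 = 16530$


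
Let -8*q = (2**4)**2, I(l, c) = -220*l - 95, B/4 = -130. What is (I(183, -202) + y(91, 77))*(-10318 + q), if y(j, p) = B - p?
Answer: 423853200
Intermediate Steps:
B = -520 (B = 4*(-130) = -520)
I(l, c) = -95 - 220*l
q = -32 (q = -(2**4)**2/8 = -1/8*16**2 = -1/8*256 = -32)
y(j, p) = -520 - p
(I(183, -202) + y(91, 77))*(-10318 + q) = ((-95 - 220*183) + (-520 - 1*77))*(-10318 - 32) = ((-95 - 40260) + (-520 - 77))*(-10350) = (-40355 - 597)*(-10350) = -40952*(-10350) = 423853200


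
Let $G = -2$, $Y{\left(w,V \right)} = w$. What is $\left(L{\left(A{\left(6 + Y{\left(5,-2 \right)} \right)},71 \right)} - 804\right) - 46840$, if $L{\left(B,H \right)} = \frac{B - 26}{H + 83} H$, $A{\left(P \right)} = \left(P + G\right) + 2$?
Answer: $- \frac{7338241}{154} \approx -47651.0$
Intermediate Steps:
$A{\left(P \right)} = P$ ($A{\left(P \right)} = \left(P - 2\right) + 2 = \left(-2 + P\right) + 2 = P$)
$L{\left(B,H \right)} = \frac{H \left(-26 + B\right)}{83 + H}$ ($L{\left(B,H \right)} = \frac{-26 + B}{83 + H} H = \frac{H \left(-26 + B\right)}{83 + H}$)
$\left(L{\left(A{\left(6 + Y{\left(5,-2 \right)} \right)},71 \right)} - 804\right) - 46840 = \left(\frac{71 \left(-26 + \left(6 + 5\right)\right)}{83 + 71} - 804\right) - 46840 = \left(\frac{71 \left(-26 + 11\right)}{154} - 804\right) - 46840 = \left(71 \cdot \frac{1}{154} \left(-15\right) - 804\right) - 46840 = \left(- \frac{1065}{154} - 804\right) - 46840 = - \frac{124881}{154} - 46840 = - \frac{7338241}{154}$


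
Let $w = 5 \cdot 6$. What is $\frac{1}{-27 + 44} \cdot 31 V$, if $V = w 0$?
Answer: $0$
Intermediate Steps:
$w = 30$
$V = 0$ ($V = 30 \cdot 0 = 0$)
$\frac{1}{-27 + 44} \cdot 31 V = \frac{1}{-27 + 44} \cdot 31 \cdot 0 = \frac{1}{17} \cdot 31 \cdot 0 = \frac{31}{17} \cdot 0 = 0$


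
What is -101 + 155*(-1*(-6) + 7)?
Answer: 1914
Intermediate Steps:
-101 + 155*(-1*(-6) + 7) = -101 + 155*(6 + 7) = -101 + 155*13 = -101 + 2015 = 1914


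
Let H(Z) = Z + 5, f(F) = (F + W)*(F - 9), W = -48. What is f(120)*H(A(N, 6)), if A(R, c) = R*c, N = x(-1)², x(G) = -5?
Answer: 1238760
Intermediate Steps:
N = 25 (N = (-5)² = 25)
f(F) = (-48 + F)*(-9 + F) (f(F) = (F - 48)*(F - 9) = (-48 + F)*(-9 + F))
H(Z) = 5 + Z
f(120)*H(A(N, 6)) = (432 + 120² - 57*120)*(5 + 25*6) = (432 + 14400 - 6840)*(5 + 150) = 7992*155 = 1238760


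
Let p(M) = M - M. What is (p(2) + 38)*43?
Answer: 1634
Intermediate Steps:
p(M) = 0
(p(2) + 38)*43 = (0 + 38)*43 = 38*43 = 1634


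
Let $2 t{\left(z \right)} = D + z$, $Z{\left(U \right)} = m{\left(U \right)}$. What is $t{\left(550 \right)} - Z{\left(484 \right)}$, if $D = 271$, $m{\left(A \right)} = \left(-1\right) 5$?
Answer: $\frac{831}{2} \approx 415.5$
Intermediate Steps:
$m{\left(A \right)} = -5$
$Z{\left(U \right)} = -5$
$t{\left(z \right)} = \frac{271}{2} + \frac{z}{2}$ ($t{\left(z \right)} = \frac{271 + z}{2} = \frac{271}{2} + \frac{z}{2}$)
$t{\left(550 \right)} - Z{\left(484 \right)} = \left(\frac{271}{2} + \frac{1}{2} \cdot 550\right) - -5 = \left(\frac{271}{2} + 275\right) + 5 = \frac{821}{2} + 5 = \frac{831}{2}$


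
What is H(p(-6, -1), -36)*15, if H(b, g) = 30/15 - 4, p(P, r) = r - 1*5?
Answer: -30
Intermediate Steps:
p(P, r) = -5 + r (p(P, r) = r - 5 = -5 + r)
H(b, g) = -2 (H(b, g) = 30*(1/15) - 4 = 2 - 4 = -2)
H(p(-6, -1), -36)*15 = -2*15 = -30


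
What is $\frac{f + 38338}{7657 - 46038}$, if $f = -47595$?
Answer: $\frac{9257}{38381} \approx 0.24119$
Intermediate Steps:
$\frac{f + 38338}{7657 - 46038} = \frac{-47595 + 38338}{7657 - 46038} = - \frac{9257}{-38381} = \left(-9257\right) \left(- \frac{1}{38381}\right) = \frac{9257}{38381}$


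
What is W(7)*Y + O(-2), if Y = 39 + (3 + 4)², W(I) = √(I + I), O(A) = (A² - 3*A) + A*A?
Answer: 14 + 88*√14 ≈ 343.27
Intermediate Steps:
O(A) = -3*A + 2*A² (O(A) = (A² - 3*A) + A² = -3*A + 2*A²)
W(I) = √2*√I (W(I) = √(2*I) = √2*√I)
Y = 88 (Y = 39 + 7² = 39 + 49 = 88)
W(7)*Y + O(-2) = (√2*√7)*88 - 2*(-3 + 2*(-2)) = √14*88 - 2*(-3 - 4) = 88*√14 - 2*(-7) = 88*√14 + 14 = 14 + 88*√14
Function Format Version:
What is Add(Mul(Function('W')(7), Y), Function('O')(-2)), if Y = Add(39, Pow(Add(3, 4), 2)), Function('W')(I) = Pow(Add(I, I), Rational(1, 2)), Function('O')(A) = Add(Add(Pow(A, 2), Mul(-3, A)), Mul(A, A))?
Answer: Add(14, Mul(88, Pow(14, Rational(1, 2)))) ≈ 343.27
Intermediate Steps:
Function('O')(A) = Add(Mul(-3, A), Mul(2, Pow(A, 2))) (Function('O')(A) = Add(Add(Pow(A, 2), Mul(-3, A)), Pow(A, 2)) = Add(Mul(-3, A), Mul(2, Pow(A, 2))))
Function('W')(I) = Mul(Pow(2, Rational(1, 2)), Pow(I, Rational(1, 2))) (Function('W')(I) = Pow(Mul(2, I), Rational(1, 2)) = Mul(Pow(2, Rational(1, 2)), Pow(I, Rational(1, 2))))
Y = 88 (Y = Add(39, Pow(7, 2)) = Add(39, 49) = 88)
Add(Mul(Function('W')(7), Y), Function('O')(-2)) = Add(Mul(Mul(Pow(2, Rational(1, 2)), Pow(7, Rational(1, 2))), 88), Mul(-2, Add(-3, Mul(2, -2)))) = Add(Mul(Pow(14, Rational(1, 2)), 88), Mul(-2, Add(-3, -4))) = Add(Mul(88, Pow(14, Rational(1, 2))), Mul(-2, -7)) = Add(Mul(88, Pow(14, Rational(1, 2))), 14) = Add(14, Mul(88, Pow(14, Rational(1, 2))))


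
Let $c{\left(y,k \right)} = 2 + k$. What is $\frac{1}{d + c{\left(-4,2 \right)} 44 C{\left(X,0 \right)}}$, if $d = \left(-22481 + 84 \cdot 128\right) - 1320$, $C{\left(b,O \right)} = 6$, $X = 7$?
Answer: $- \frac{1}{11993} \approx -8.3382 \cdot 10^{-5}$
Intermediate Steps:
$d = -13049$ ($d = \left(-22481 + 10752\right) - 1320 = -11729 - 1320 = -13049$)
$\frac{1}{d + c{\left(-4,2 \right)} 44 C{\left(X,0 \right)}} = \frac{1}{-13049 + \left(2 + 2\right) 44 \cdot 6} = \frac{1}{-13049 + 4 \cdot 44 \cdot 6} = \frac{1}{-13049 + 176 \cdot 6} = \frac{1}{-13049 + 1056} = \frac{1}{-11993} = - \frac{1}{11993}$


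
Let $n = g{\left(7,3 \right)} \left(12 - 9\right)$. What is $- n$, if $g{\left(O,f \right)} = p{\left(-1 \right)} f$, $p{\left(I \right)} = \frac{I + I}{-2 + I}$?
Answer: $-6$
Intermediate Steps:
$p{\left(I \right)} = \frac{2 I}{-2 + I}$
$g{\left(O,f \right)} = \frac{2 f}{3}$ ($g{\left(O,f \right)} = 2 \left(-1\right) \frac{1}{-2 - 1} f = 2 \left(-1\right) \frac{1}{-3} f = 2 \left(-1\right) \left(- \frac{1}{3}\right) f = \frac{2 f}{3}$)
$n = 6$ ($n = \frac{2}{3} \cdot 3 \left(12 - 9\right) = 2 \cdot 3 = 6$)
$- n = \left(-1\right) 6 = -6$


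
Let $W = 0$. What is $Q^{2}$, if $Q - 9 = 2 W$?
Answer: $81$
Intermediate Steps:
$Q = 9$ ($Q = 9 + 2 \cdot 0 = 9 + 0 = 9$)
$Q^{2} = 9^{2} = 81$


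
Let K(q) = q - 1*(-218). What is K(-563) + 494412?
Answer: 494067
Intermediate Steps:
K(q) = 218 + q (K(q) = q + 218 = 218 + q)
K(-563) + 494412 = (218 - 563) + 494412 = -345 + 494412 = 494067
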